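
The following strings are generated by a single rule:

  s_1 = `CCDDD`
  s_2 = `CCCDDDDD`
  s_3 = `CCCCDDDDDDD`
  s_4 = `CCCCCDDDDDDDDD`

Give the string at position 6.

The n-th term is n C's then 2n-1 D's, where the shown terms are n = 2, 3, 4, 5.
For term 6, n = 7, so the run lengths are 7, 13.

CCCCCCCDDDDDDDDDDDDD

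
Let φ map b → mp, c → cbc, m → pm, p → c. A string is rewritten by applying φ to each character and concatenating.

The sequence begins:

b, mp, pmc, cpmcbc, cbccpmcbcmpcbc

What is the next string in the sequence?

Rewriting the 14 symbols of cbccpmcbcmpcbc one by one yields cbc mp cbc cbc c pm cbc mp cbc pm c cbc mp cbc; concatenated:

cbcmpcbccbccpmcbcmpcbcpmccbcmpcbc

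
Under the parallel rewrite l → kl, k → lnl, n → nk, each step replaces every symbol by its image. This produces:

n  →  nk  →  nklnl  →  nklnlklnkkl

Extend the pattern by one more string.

nklnlklnkkllnlklnklnllnlkl

Rewriting each symbol of nklnlklnkkl: n→nk, k→lnl, l→kl, n→nk, l→kl, k→lnl, l→kl, n→nk, k→lnl, k→lnl, l→kl, which concatenates to nk lnl kl nk kl lnl kl nk lnl lnl kl.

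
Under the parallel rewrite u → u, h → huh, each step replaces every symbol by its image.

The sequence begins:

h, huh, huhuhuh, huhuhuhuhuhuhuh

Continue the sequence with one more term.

huhuhuhuhuhuhuhuhuhuhuhuhuhuhuh

Replace each of the 15 characters of huhuhuhuhuhuhuh in place — huh u huh u huh u huh u huh u huh u huh u huh — and concatenate.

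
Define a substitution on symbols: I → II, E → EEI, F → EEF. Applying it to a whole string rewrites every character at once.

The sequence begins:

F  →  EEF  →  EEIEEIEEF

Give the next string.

Apply φ to EEIEEIEEF symbol by symbol: E→EEI, E→EEI, I→II, E→EEI, E→EEI, I→II, E→EEI, E→EEI, F→EEF; joined: EEI EEI II EEI EEI II EEI EEI EEF.

EEIEEIIIEEIEEIIIEEIEEIEEF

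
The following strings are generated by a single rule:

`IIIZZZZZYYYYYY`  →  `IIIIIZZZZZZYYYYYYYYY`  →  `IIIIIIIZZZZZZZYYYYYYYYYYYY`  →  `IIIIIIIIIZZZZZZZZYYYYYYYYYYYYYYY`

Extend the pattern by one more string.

IIIIIIIIIIIZZZZZZZZZYYYYYYYYYYYYYYYYYY

Each string has the form I^{2n-1} Z^{n+3} Y^{3n}, where the shown terms are n = 2, 3, 4, 5.
For the next term, n = 6, so the run lengths are 11, 9, 18.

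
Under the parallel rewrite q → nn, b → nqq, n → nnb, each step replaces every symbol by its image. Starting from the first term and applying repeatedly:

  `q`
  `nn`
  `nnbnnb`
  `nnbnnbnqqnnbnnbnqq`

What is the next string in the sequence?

Replace each of the 18 characters of nnbnnbnqqnnbnnbnqq in place — nnb nnb nqq nnb nnb nqq nnb nn nn nnb nnb nqq nnb nnb nqq nnb nn nn — and concatenate.

nnbnnbnqqnnbnnbnqqnnbnnnnnnbnnbnqqnnbnnbnqqnnbnnnn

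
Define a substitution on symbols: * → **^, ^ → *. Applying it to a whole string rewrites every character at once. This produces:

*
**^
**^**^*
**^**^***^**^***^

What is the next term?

φ(**^**^***^**^***^) expands symbol-by-symbol to **^ **^ * **^ **^ * **^ **^ **^ * **^ **^ * **^ **^ **^ *; joining the 17 pieces gives the next term.

**^**^***^**^***^**^**^***^**^***^**^**^*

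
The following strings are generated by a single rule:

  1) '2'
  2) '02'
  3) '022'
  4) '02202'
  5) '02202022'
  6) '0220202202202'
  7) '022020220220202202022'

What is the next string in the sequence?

0220202202202022020220220202202202

This is a Fibonacci-style word recurrence s(k) = s(k−1)·s(k−2): e.g. 02·2 = 022.
So term 8 is 022020220220202202022·0220202202202.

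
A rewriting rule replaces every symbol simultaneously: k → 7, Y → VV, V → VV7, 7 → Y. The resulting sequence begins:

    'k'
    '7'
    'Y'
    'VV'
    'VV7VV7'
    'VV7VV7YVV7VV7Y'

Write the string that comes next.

Applying the rule to each of the 14 symbols of VV7VV7YVV7VV7Y gives the pieces VV7 VV7 Y VV7 VV7 Y VV VV7 VV7 Y VV7 VV7 Y VV, which concatenate to the answer.

VV7VV7YVV7VV7YVVVV7VV7YVV7VV7YVV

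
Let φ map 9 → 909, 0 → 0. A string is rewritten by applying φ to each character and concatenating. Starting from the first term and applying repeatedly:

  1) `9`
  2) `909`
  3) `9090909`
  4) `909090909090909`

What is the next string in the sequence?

φ(909090909090909) expands symbol-by-symbol to 909 0 909 0 909 0 909 0 909 0 909 0 909 0 909; joining the 15 pieces gives the next term.

9090909090909090909090909090909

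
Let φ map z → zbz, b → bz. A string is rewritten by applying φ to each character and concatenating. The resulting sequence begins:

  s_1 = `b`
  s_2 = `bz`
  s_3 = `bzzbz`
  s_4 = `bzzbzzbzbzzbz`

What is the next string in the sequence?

Applying the rule to each of the 13 symbols of bzzbzzbzbzzbz gives the pieces bz zbz zbz bz zbz zbz bz zbz bz zbz zbz bz zbz, which concatenate to the answer.

bzzbzzbzbzzbzzbzbzzbzbzzbzzbzbzzbz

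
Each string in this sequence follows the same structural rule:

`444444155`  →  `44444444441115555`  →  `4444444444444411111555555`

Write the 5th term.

The n-th term is 4n+2 4's then 2n-1 1's then 2n 5's (n = 1, 2, …).
Setting n = 5 gives 22, 9, 10 characters in each block.

44444444444444444444441111111115555555555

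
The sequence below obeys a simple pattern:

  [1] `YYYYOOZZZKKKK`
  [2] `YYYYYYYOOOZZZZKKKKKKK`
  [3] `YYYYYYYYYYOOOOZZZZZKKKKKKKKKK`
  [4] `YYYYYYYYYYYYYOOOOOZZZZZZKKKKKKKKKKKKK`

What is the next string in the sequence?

The n-th term is 3n+1 Y's then n+1 O's then n+2 Z's then 3n+1 K's (n = 1, 2, …).
Setting n = 5 gives 16, 6, 7, 16 characters in each block.

YYYYYYYYYYYYYYYYOOOOOOZZZZZZZKKKKKKKKKKKKKKKK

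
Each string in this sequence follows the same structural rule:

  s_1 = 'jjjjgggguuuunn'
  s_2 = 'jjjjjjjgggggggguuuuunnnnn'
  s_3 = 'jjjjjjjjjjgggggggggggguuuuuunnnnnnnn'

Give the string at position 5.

jjjjjjjjjjjjjjjjgggggggggggggggggggguuuuuuuunnnnnnnnnnnnnn

Term n consists of 3n+1 j's, followed by 4n g's, followed by n+3 u's, followed by 3n-1 n's (n = 1, 2, …).
Setting n = 5 gives 16, 20, 8, 14 characters in each block.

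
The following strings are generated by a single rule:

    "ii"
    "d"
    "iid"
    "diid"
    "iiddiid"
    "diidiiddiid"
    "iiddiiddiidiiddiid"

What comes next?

diidiiddiidiiddiiddiidiiddiid

From term 3 onward, concatenate the second-to-last term with the last: ii·d = iid, d·iid = diid, …
Continuing: diidiiddiid · iiddiiddiidiiddiid gives term 8.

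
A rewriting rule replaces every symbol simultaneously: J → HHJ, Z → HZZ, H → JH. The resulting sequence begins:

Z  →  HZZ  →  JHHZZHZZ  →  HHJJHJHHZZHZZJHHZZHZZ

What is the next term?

JHJHHHJHHJJHHHJJHJHHZZHZZJHHZZHZZHHJJHJHHZZHZZJHHZZHZZ

Applying the rule to each of the 21 symbols of HHJJHJHHZZHZZJHHZZHZZ gives the pieces JH JH HHJ HHJ JH HHJ JH JH HZZ HZZ JH HZZ HZZ HHJ JH JH HZZ HZZ JH HZZ HZZ, which concatenate to the answer.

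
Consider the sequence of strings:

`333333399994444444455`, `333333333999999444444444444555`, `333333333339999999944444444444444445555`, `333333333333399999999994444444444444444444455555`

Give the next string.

Each string has the form 3^{2n+3} 9^{2n} 4^{4n} 5^{n}, where the shown terms are n = 2, 3, 4, 5.
At n = 6 the blocks have lengths 15, 12, 24, 6.

333333333333333999999999999444444444444444444444444555555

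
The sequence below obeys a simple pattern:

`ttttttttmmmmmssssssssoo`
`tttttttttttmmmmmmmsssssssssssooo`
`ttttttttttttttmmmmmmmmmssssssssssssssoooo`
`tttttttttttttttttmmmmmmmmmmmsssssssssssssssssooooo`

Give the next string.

Term n consists of 3n+2 t's, followed by 2n+1 m's, followed by 3n+2 s's, followed by n o's, where the shown terms are n = 2, 3, 4, 5.
For the next term, n = 6, so the run lengths are 20, 13, 20, 6.

ttttttttttttttttttttmmmmmmmmmmmmmssssssssssssssssssssoooooo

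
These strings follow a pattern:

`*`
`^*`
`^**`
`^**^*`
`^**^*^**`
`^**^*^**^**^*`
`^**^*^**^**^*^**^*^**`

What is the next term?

^**^*^**^**^*^**^*^**^**^*^**^**^*

This is a Fibonacci-style word recurrence s(k) = s(k−1)·s(k−2): e.g. ^*·* = ^**.
The next term joins ^**^*^**^**^*^**^*^** and ^**^*^**^**^*.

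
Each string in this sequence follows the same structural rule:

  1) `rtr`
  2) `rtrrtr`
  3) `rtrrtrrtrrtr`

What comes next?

Every step duplicates the string.
Doubling rtrrtrrtrrtr:

rtrrtrrtrrtrrtrrtrrtrrtr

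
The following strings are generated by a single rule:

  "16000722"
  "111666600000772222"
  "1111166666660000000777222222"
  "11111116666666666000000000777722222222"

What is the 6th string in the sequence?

1111111111166666666666666660000000000000777777222222222222

Term n consists of 2n-1 1's, followed by 3n-2 6's, followed by 2n+1 0's, followed by n 7's, followed by 2n 2's (n = 1, 2, …).
At n = 6 the blocks have lengths 11, 16, 13, 6, 12.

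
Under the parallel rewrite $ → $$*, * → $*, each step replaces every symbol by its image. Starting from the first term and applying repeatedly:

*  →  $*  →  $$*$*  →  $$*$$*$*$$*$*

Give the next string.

φ($$*$$*$*$$*$*) expands symbol-by-symbol to $$* $$* $* $$* $$* $* $$* $* $$* $$* $* $$* $*; joining the 13 pieces gives the next term.

$$*$$*$*$$*$$*$*$$*$*$$*$$*$*$$*$*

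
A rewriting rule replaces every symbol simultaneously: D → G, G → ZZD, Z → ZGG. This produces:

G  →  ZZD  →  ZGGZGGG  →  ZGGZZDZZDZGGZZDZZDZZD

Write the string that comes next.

Applying the rule to each of the 21 symbols of ZGGZZDZZDZGGZZDZZDZZD gives the pieces ZGG ZZD ZZD ZGG ZGG G ZGG ZGG G ZGG ZZD ZZD ZGG ZGG G ZGG ZGG G ZGG ZGG G, which concatenate to the answer.

ZGGZZDZZDZGGZGGGZGGZGGGZGGZZDZZDZGGZGGGZGGZGGGZGGZGGG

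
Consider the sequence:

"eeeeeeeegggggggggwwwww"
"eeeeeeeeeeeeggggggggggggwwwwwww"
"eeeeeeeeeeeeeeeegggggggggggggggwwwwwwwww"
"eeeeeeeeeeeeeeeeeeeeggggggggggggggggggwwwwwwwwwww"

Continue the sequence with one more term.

eeeeeeeeeeeeeeeeeeeeeeeegggggggggggggggggggggwwwwwwwwwwwww

Term n consists of 4n e's, followed by 3n+3 g's, followed by 2n+1 w's, where the shown terms are n = 2, 3, 4, 5.
Setting n = 6 gives 24, 21, 13 characters in each block.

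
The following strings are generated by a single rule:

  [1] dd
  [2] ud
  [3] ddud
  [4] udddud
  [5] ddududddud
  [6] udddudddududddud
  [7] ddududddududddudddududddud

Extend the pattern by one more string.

Each term (from the third on) is the two preceding terms concatenated in order: term 3 = dd·ud = ddud.
So term 8 is udddudddududddud·ddududddududddudddududddud.

udddudddududddudddududddududddudddududddud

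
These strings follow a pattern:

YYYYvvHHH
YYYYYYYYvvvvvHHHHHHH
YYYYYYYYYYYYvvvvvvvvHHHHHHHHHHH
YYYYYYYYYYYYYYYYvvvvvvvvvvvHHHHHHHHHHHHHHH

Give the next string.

YYYYYYYYYYYYYYYYYYYYvvvvvvvvvvvvvvHHHHHHHHHHHHHHHHHHH

Each string has the form Y^{4n} v^{3n-1} H^{4n-1} (n = 1, 2, …).
At n = 5 the blocks have lengths 20, 14, 19.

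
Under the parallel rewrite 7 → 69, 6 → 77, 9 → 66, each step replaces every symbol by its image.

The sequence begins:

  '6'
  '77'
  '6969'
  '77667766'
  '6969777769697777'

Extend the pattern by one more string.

77667766696969697766776669696969

Replace each of the 16 characters of 6969777769697777 in place — 77 66 77 66 69 69 69 69 77 66 77 66 69 69 69 69 — and concatenate.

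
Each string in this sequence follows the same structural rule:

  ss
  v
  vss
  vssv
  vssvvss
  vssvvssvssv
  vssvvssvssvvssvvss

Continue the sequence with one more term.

This is a Fibonacci-style word recurrence s(k) = s(k−1)·s(k−2): e.g. v·ss = vss.
So term 8 is vssvvssvssvvssvvss·vssvvssvssv.

vssvvssvssvvssvvssvssvvssvssv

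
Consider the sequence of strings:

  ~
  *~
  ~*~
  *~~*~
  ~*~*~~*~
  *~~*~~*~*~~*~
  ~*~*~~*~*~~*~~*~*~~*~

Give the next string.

*~~*~~*~*~~*~~*~*~~*~*~~*~~*~*~~*~

Each term (from the third on) is the two preceding terms concatenated in order: term 3 = ~·*~ = ~*~.
So term 8 is *~~*~~*~*~~*~·~*~*~~*~*~~*~~*~*~~*~.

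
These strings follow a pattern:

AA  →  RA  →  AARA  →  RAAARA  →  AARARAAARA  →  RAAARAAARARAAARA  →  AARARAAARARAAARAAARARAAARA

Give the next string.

Each term (from the third on) is the two preceding terms concatenated in order: term 3 = AA·RA = AARA.
The next term joins RAAARAAARARAAARA and AARARAAARARAAARAAARARAAARA.

RAAARAAARARAAARAAARARAAARARAAARAAARARAAARA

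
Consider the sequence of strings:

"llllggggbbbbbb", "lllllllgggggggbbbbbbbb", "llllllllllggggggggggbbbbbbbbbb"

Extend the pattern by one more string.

Term n consists of 3n-2 l's, followed by 3n-2 g's, followed by 2n+2 b's, where the shown terms are n = 2, 3, 4.
At n = 5 the blocks have lengths 13, 13, 12.

lllllllllllllgggggggggggggbbbbbbbbbbbb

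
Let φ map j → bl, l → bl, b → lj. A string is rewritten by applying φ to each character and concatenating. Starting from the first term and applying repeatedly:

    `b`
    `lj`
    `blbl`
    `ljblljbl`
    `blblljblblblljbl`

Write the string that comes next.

Rewriting the 16 symbols of blblljblblblljbl one by one yields lj bl lj bl bl bl lj bl lj bl lj bl bl bl lj bl; concatenated:

ljblljblblblljblljblljblblblljbl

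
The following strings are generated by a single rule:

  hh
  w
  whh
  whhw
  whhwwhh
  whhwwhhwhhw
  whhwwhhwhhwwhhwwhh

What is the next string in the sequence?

This is a Fibonacci-style word recurrence s(k) = s(k−1)·s(k−2): e.g. w·hh = whh.
Continuing: whhwwhhwhhwwhhwwhh · whhwwhhwhhw gives term 8.

whhwwhhwhhwwhhwwhhwhhwwhhwhhw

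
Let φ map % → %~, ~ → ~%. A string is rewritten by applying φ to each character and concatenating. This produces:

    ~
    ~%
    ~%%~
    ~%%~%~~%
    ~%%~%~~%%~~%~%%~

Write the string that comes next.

Applying the rule to each of the 16 symbols of ~%%~%~~%%~~%~%%~ gives the pieces ~% %~ %~ ~% %~ ~% ~% %~ %~ ~% ~% %~ ~% %~ %~ ~%, which concatenate to the answer.

~%%~%~~%%~~%~%%~%~~%~%%~~%%~%~~%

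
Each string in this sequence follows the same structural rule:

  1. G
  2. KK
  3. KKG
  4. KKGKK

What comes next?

Each term (from the third on) is the previous term followed by the one before it: term 3 = KK·G = KKG.
The next term joins KKGKK and KKG.

KKGKKKKG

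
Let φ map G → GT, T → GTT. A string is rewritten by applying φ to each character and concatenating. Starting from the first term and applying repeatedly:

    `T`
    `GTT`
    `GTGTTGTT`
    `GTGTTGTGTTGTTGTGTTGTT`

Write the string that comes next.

GTGTTGTGTTGTTGTGTTGTGTTGTTGTGTTGTTGTGTTGTGTTGTTGTGTTGTT

φ(GTGTTGTGTTGTTGTGTTGTT) expands symbol-by-symbol to GT GTT GT GTT GTT GT GTT GT GTT GTT GT GTT GTT GT GTT GT GTT GTT GT GTT GTT; joining the 21 pieces gives the next term.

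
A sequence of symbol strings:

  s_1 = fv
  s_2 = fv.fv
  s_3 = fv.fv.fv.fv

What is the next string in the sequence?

Every step duplicates the string with '.' between the halves.
Doubling fv.fv.fv.fv with '.' between the halves:

fv.fv.fv.fv.fv.fv.fv.fv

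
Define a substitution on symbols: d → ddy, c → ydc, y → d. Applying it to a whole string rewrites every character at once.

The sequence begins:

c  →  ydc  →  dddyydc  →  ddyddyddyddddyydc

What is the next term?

Replace each of the 17 characters of ddyddyddyddddyydc in place — ddy ddy d ddy ddy d ddy ddy d ddy ddy ddy ddy d d ddy ydc — and concatenate.

ddyddydddyddydddyddydddyddyddyddyddddyydc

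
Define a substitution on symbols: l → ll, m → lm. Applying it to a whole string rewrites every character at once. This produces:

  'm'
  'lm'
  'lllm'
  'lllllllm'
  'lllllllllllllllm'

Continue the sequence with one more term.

Rewriting the 16 symbols of lllllllllllllllm one by one yields ll ll ll ll ll ll ll ll ll ll ll ll ll ll ll lm; concatenated:

lllllllllllllllllllllllllllllllm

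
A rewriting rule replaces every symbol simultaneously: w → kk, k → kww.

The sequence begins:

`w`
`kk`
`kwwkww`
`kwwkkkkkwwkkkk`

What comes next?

Replace each of the 14 characters of kwwkkkkkwwkkkk in place — kww kk kk kww kww kww kww kww kk kk kww kww kww kww — and concatenate.

kwwkkkkkwwkwwkwwkwwkwwkkkkkwwkwwkwwkww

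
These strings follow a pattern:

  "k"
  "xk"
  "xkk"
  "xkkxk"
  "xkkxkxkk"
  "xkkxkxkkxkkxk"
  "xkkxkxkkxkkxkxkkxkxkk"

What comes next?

xkkxkxkkxkkxkxkkxkxkkxkkxkxkkxkkxk

This is a Fibonacci-style word recurrence s(k) = s(k−1)·s(k−2): e.g. xk·k = xkk.
Continuing: xkkxkxkkxkkxkxkkxkxkk · xkkxkxkkxkkxk gives term 8.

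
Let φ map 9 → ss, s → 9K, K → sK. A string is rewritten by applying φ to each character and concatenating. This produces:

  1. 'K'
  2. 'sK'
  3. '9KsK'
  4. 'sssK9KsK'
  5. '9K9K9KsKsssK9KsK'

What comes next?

sssKsssKsssK9KsK9K9K9KsKsssK9KsK

Applying the rule to each of the 16 symbols of 9K9K9KsKsssK9KsK gives the pieces ss sK ss sK ss sK 9K sK 9K 9K 9K sK ss sK 9K sK, which concatenate to the answer.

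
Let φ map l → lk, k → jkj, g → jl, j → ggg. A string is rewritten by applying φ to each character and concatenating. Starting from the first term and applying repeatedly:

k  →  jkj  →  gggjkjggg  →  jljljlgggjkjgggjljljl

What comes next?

ggglkggglkggglkjljljlgggjkjgggjljljlggglkggglkggglk

Applying the rule to each of the 21 symbols of jljljlgggjkjgggjljljl gives the pieces ggg lk ggg lk ggg lk jl jl jl ggg jkj ggg jl jl jl ggg lk ggg lk ggg lk, which concatenate to the answer.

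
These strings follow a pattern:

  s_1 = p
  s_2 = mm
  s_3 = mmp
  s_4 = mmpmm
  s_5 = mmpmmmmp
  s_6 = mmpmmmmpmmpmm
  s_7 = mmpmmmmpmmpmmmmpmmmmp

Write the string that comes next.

mmpmmmmpmmpmmmmpmmmmpmmpmmmmpmmpmm

Each term (from the third on) is the previous term followed by the one before it: term 3 = mm·p = mmp.
So term 8 is mmpmmmmpmmpmmmmpmmmmp·mmpmmmmpmmpmm.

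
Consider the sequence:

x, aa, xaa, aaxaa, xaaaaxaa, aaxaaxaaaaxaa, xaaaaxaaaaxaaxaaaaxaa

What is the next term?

Each term (from the third on) is the two preceding terms concatenated in order: term 3 = x·aa = xaa.
The next term joins aaxaaxaaaaxaa and xaaaaxaaaaxaaxaaaaxaa.

aaxaaxaaaaxaaxaaaaxaaaaxaaxaaaaxaa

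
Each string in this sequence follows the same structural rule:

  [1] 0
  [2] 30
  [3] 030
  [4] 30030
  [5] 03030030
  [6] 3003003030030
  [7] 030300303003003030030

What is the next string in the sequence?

3003003030030030300303003003030030

From term 3 onward, concatenate the second-to-last term with the last: 0·30 = 030, 30·030 = 30030, …
The next term joins 3003003030030 and 030300303003003030030.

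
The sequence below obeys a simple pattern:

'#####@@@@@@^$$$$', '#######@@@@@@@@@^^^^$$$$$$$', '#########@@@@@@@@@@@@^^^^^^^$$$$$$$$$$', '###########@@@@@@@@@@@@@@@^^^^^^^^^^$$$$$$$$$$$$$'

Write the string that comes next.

#############@@@@@@@@@@@@@@@@@@^^^^^^^^^^^^^$$$$$$$$$$$$$$$$

Reading off run lengths: # runs 5, 7, 9, 11; @ runs 6, 9, 12, 15; ^ runs 1, 4, 7, 10; $ runs 4, 7, 10, 13 — each is linear in n (n = 1, 2, …).
Setting n = 5 gives 13, 18, 13, 16 characters in each block.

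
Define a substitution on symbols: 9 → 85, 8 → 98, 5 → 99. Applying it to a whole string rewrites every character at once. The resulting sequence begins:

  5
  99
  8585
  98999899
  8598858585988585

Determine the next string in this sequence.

98998598989998999899859898999899

Replace each of the 16 characters of 8598858585988585 in place — 98 99 85 98 98 99 98 99 98 99 85 98 98 99 98 99 — and concatenate.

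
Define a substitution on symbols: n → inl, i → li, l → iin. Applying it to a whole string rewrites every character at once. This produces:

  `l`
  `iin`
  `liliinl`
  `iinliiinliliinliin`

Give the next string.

liliinliinlililiinliinliiinliliinliinliliinl

φ(iinliiinliliinliin) expands symbol-by-symbol to li li inl iin li li li inl iin li iin li li inl iin li li inl; joining the 18 pieces gives the next term.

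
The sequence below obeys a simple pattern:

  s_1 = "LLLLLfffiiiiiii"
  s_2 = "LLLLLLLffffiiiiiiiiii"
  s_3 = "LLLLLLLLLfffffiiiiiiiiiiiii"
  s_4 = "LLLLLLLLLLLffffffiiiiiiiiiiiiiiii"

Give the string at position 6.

Term n consists of 2n+1 L's, followed by n+1 f's, followed by 3n+1 i's, where the shown terms are n = 2, 3, 4, 5.
At n = 7 the blocks have lengths 15, 8, 22.

LLLLLLLLLLLLLLLffffffffiiiiiiiiiiiiiiiiiiiiii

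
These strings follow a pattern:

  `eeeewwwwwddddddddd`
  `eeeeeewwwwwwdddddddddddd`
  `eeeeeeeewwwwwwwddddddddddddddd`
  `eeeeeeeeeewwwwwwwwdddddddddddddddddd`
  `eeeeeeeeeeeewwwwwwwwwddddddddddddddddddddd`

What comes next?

eeeeeeeeeeeeeewwwwwwwwwwdddddddddddddddddddddddd

Reading off run lengths: e runs 4, 6, 8, 10, 12; w runs 5, 6, 7, 8, 9; d runs 9, 12, 15, 18, 21 — each is linear in n, where the shown terms are n = 2, 3, 4, 5, 6.
For the next term, n = 7, so the run lengths are 14, 10, 24.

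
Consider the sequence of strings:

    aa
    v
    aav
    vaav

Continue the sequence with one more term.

From term 3 onward, concatenate the second-to-last term with the last: aa·v = aav, v·aav = vaav, …
Continuing: aav · vaav gives term 5.

aavvaav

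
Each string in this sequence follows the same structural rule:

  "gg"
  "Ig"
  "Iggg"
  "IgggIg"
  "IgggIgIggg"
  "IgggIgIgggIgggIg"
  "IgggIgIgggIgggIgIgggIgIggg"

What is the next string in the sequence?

Each term (from the third on) is the previous term followed by the one before it: term 3 = Ig·gg = Iggg.
The next term joins IgggIgIgggIgggIgIgggIgIggg and IgggIgIgggIgggIg.

IgggIgIgggIgggIgIgggIgIgggIgggIgIgggIgggIg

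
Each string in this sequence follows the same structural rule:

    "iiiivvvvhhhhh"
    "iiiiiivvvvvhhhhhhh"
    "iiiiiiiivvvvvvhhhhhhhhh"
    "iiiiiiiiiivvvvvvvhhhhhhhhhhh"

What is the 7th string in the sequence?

The n-th term is 2n i's then n+2 v's then 2n+1 h's, where the shown terms are n = 2, 3, 4, 5.
Setting n = 8 gives 16, 10, 17 characters in each block.

iiiiiiiiiiiiiiiivvvvvvvvvvhhhhhhhhhhhhhhhhh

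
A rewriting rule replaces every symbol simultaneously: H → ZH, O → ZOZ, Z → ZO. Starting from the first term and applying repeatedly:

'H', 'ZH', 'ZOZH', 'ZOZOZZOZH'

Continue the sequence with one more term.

Rewriting each symbol of ZOZOZZOZH: Z→ZO, O→ZOZ, Z→ZO, O→ZOZ, Z→ZO, Z→ZO, O→ZOZ, Z→ZO, H→ZH, which concatenates to ZO ZOZ ZO ZOZ ZO ZO ZOZ ZO ZH.

ZOZOZZOZOZZOZOZOZZOZH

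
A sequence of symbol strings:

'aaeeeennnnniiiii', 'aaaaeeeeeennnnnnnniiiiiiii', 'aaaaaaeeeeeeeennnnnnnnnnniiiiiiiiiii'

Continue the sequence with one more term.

The n-th term is 2n a's then 2n+2 e's then 3n+2 n's then 3n+2 i's (n = 1, 2, …).
For the next term, n = 4, so the run lengths are 8, 10, 14, 14.

aaaaaaaaeeeeeeeeeennnnnnnnnnnnnniiiiiiiiiiiiii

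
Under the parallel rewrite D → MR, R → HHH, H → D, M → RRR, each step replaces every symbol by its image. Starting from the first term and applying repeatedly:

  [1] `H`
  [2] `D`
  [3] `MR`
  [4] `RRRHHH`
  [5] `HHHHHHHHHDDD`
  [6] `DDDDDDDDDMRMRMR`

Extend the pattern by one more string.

MRMRMRMRMRMRMRMRMRRRRHHHRRRHHHRRRHHH

Applying the rule to each of the 15 symbols of DDDDDDDDDMRMRMR gives the pieces MR MR MR MR MR MR MR MR MR RRR HHH RRR HHH RRR HHH, which concatenate to the answer.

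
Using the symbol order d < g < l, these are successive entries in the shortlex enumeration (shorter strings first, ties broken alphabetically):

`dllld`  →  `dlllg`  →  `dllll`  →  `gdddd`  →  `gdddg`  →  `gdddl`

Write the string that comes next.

Treat gdddl as a base-3 numeral over the given alphabet and add one, carrying through any trailing l's.

gddgd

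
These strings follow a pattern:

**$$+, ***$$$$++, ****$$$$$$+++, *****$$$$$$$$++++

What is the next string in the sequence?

******$$$$$$$$$$+++++

Each string has the form *^{n+1} $^{2n} +^{n} (n = 1, 2, …).
For the next term, n = 5, so the run lengths are 6, 10, 5.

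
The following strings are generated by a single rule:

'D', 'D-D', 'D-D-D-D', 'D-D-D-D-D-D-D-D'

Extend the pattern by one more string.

D-D-D-D-D-D-D-D-D-D-D-D-D-D-D-D

Each string is two copies of the previous one joined by '-'.
One more doubling of D-D-D-D-D-D-D-D gives the answer.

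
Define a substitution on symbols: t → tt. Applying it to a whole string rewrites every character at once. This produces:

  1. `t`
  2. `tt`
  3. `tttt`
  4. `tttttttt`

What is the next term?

Apply φ to tttttttt symbol by symbol: t→tt, t→tt, t→tt, t→tt, t→tt, t→tt, t→tt, t→tt; joined: tt tt tt tt tt tt tt tt.

tttttttttttttttt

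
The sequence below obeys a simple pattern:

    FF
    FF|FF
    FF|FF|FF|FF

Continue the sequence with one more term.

FF|FF|FF|FF|FF|FF|FF|FF

Each string is two copies of the previous one joined by '|'.
One more doubling of FF|FF|FF|FF gives the answer.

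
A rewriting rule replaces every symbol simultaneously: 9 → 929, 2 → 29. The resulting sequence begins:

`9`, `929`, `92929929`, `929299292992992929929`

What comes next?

Applying the rule to each of the 21 symbols of 929299292992992929929 gives the pieces 929 29 929 29 929 929 29 929 29 929 929 29 929 929 29 929 29 929 929 29 929, which concatenate to the answer.

9292992929929929299292992992929929929299292992992929929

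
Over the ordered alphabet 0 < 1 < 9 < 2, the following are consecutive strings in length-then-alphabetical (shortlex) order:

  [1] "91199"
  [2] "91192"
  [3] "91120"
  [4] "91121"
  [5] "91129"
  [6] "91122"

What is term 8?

Stepping forward 2 times from 91122: 91122 → 91900, then the target.

91901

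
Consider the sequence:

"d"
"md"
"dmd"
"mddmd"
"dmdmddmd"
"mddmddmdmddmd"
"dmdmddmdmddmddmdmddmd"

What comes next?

mddmddmdmddmddmdmddmdmddmddmdmddmd

Each term (from the third on) is the two preceding terms concatenated in order: term 3 = d·md = dmd.
So term 8 is mddmddmdmddmd·dmdmddmdmddmddmdmddmd.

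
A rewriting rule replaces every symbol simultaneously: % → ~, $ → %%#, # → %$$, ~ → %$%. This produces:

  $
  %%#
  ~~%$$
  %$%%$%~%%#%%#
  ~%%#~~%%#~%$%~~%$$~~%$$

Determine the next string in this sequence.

Replace each of the 23 characters of ~%%#~~%%#~%$%~~%$$~~%$$ in place — %$% ~ ~ %$$ %$% %$% ~ ~ %$$ %$% ~ %%# ~ %$% %$% ~ %%# %%# %$% %$% ~ %%# %%# — and concatenate.

%$%~~%$$%$%%$%~~%$$%$%~%%#~%$%%$%~%%#%%#%$%%$%~%%#%%#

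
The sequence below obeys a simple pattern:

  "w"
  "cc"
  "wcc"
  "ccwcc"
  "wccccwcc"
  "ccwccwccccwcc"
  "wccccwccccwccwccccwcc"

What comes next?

ccwccwccccwccwccccwccccwccwccccwcc

This is a Fibonacci-style word recurrence s(k) = s(k−2)·s(k−1): e.g. w·cc = wcc.
Continuing: ccwccwccccwcc · wccccwccccwccwccccwcc gives term 8.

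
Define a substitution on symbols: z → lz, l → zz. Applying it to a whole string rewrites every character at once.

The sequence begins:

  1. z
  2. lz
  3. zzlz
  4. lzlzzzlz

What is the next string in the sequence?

Rewriting each symbol of lzlzzzlz: l→zz, z→lz, l→zz, z→lz, z→lz, z→lz, l→zz, z→lz, which concatenates to zz lz zz lz lz lz zz lz.

zzlzzzlzlzlzzzlz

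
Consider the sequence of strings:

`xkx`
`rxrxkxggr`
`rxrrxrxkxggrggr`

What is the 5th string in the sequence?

Every step adds rxr to the front and ggr to the end of the previous string.
From rxrrxrxkxggrggr, 2 further steps: rxrrxrxkxggrggr → rxrrxrrxrxkxggrggrggr → (answer).

rxrrxrrxrrxrxkxggrggrggrggr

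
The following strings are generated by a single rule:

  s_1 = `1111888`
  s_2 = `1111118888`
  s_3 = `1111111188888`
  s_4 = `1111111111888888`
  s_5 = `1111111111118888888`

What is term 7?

1111111111111111888888888

The n-th term is 2n 1's then n+1 8's, where the shown terms are n = 2, 3, 4, 5, 6.
For term 7, n = 8, so the run lengths are 16, 9.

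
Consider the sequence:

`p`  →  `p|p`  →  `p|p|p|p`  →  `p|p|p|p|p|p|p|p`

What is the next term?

s(k+1) = s(k)·|·s(k) — each term doubles the last with '|' between the halves.
One more doubling of p|p|p|p|p|p|p|p gives the answer.

p|p|p|p|p|p|p|p|p|p|p|p|p|p|p|p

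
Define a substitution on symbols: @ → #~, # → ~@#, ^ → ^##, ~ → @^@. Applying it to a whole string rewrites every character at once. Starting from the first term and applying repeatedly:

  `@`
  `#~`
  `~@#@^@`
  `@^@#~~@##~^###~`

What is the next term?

#~^###~~@#@^@@^@#~~@#~@#@^@^##~@#~@#~@#@^@

Replace each of the 15 characters of @^@#~~@##~^###~ in place — #~ ^## #~ ~@# @^@ @^@ #~ ~@# ~@# @^@ ^## ~@# ~@# ~@# @^@ — and concatenate.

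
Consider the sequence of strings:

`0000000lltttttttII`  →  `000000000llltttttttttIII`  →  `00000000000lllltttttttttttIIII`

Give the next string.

0000000000000llllltttttttttttttIIIII

Reading off run lengths: 0 runs 7, 9, 11; l runs 2, 3, 4; t runs 7, 9, 11; I runs 2, 3, 4 — each is linear in n, where the shown terms are n = 3, 4, 5.
At n = 6 the blocks have lengths 13, 5, 13, 5.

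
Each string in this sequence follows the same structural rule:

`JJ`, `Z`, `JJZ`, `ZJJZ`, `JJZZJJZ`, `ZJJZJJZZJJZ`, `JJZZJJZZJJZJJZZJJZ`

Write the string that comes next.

ZJJZJJZZJJZJJZZJJZZJJZJJZZJJZ

Each term (from the third on) is the two preceding terms concatenated in order: term 3 = JJ·Z = JJZ.
Continuing: ZJJZJJZZJJZ · JJZZJJZZJJZJJZZJJZ gives term 8.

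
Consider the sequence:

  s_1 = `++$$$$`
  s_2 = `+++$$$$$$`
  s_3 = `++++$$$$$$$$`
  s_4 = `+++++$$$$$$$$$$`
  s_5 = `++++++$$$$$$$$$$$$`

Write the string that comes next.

The n-th term is n +'s then 2n $'s, where the shown terms are n = 2, 3, 4, 5, 6.
Setting n = 7 gives 7, 14 characters in each block.

+++++++$$$$$$$$$$$$$$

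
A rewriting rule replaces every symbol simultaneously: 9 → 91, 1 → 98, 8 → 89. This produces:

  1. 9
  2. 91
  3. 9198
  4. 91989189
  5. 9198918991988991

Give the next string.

Rewriting the 16 symbols of 9198918991988991 one by one yields 91 98 91 89 91 98 89 91 91 98 91 89 89 91 91 98; concatenated:

91989189919889919198918989919198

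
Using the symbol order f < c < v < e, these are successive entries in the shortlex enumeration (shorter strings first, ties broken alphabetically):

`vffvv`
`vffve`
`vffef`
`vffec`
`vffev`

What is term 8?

vfcfc

Continuing the enumeration 3 steps past vffev: vffev → vffee → vfcff → (answer).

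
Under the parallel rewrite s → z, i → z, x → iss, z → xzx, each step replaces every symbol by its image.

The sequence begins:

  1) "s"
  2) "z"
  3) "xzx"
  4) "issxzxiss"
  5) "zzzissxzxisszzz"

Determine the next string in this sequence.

φ(zzzissxzxisszzz) expands symbol-by-symbol to xzx xzx xzx z z z iss xzx iss z z z xzx xzx xzx; joining the 15 pieces gives the next term.

xzxxzxxzxzzzissxzxisszzzxzxxzxxzx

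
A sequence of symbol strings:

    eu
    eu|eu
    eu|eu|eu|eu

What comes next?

Every step duplicates the string with '|' between the halves.
Doubling eu|eu|eu|eu with '|' between the halves:

eu|eu|eu|eu|eu|eu|eu|eu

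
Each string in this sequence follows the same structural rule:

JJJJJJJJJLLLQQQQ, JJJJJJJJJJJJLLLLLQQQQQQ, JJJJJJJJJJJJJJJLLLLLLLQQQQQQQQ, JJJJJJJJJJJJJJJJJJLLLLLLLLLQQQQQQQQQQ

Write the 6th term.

JJJJJJJJJJJJJJJJJJJJJJJJLLLLLLLLLLLLLQQQQQQQQQQQQQQ

Term n consists of 3n+3 J's, followed by 2n-1 L's, followed by 2n Q's, where the shown terms are n = 2, 3, 4, 5.
For term 6, n = 7, so the run lengths are 24, 13, 14.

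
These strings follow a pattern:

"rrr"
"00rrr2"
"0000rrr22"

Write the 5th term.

00000000rrr2222

Each term wraps the previous one in 00 on the left and 2 on the right.
From 0000rrr22, 2 further steps: 0000rrr22 → 000000rrr222 → (answer).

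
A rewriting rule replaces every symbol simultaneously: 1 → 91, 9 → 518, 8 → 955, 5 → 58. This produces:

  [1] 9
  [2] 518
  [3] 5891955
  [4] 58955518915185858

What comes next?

58955518585858919555189158919555895558955

Applying the rule to each of the 17 symbols of 58955518915185858 gives the pieces 58 955 518 58 58 58 91 955 518 91 58 91 955 58 955 58 955, which concatenate to the answer.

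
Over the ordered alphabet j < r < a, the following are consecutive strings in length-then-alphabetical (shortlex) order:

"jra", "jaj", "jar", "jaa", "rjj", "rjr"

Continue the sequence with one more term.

rja

The successor of rjr increments the rightmost position that isn't already a and resets every position after it to j.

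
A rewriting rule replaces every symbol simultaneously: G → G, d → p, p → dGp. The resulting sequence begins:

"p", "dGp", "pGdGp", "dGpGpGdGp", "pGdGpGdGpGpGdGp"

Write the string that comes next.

dGpGpGdGpGpGdGpGdGpGpGdGp

Applying the rule to each of the 15 symbols of pGdGpGdGpGpGdGp gives the pieces dGp G p G dGp G p G dGp G dGp G p G dGp, which concatenate to the answer.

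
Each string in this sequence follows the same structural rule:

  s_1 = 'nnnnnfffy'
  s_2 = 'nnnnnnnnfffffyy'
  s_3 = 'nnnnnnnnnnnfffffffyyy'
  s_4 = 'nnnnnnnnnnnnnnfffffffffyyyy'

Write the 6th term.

Each string has the form n^{3n+2} f^{2n+1} y^{n} (n = 1, 2, …).
For term 6, n = 6, so the run lengths are 20, 13, 6.

nnnnnnnnnnnnnnnnnnnnfffffffffffffyyyyyy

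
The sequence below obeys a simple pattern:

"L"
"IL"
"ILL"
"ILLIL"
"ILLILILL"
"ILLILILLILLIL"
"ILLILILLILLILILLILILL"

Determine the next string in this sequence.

ILLILILLILLILILLILILLILLILILLILLIL

Each term (from the third on) is the previous term followed by the one before it: term 3 = IL·L = ILL.
So term 8 is ILLILILLILLILILLILILL·ILLILILLILLIL.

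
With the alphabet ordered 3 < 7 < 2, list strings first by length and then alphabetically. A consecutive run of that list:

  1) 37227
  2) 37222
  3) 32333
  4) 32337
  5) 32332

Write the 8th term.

Continuing the enumeration 3 steps past 32332: 32332 → 32373 → 32377 → (answer).

32372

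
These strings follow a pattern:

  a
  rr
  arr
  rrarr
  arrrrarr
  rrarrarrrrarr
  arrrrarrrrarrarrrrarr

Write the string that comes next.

rrarrarrrrarrarrrrarrrrarrarrrrarr

Each term (from the third on) is the two preceding terms concatenated in order: term 3 = a·rr = arr.
The next term joins rrarrarrrrarr and arrrrarrrrarrarrrrarr.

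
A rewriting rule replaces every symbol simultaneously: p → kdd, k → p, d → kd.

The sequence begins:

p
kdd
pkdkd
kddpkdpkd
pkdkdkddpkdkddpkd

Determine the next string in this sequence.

kddpkdpkdpkdkdkddpkdpkdkdkddpkd

φ(pkdkdkddpkdkddpkd) expands symbol-by-symbol to kdd p kd p kd p kd kd kdd p kd p kd kd kdd p kd; joining the 17 pieces gives the next term.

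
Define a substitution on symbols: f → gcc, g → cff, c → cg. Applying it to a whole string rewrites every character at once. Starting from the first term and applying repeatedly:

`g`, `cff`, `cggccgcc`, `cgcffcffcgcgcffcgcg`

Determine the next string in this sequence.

Rewriting the 19 symbols of cgcffcffcgcgcffcgcg one by one yields cg cff cg gcc gcc cg gcc gcc cg cff cg cff cg gcc gcc cg cff cg cff; concatenated:

cgcffcggccgcccggccgcccgcffcgcffcggccgcccgcffcgcff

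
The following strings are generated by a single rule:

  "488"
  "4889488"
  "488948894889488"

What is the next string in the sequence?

s(k+1) = s(k)·9·s(k) — each term doubles the last with '9' between the halves.
Doubling 488948894889488 with '9' between the halves:

4889488948894889488948894889488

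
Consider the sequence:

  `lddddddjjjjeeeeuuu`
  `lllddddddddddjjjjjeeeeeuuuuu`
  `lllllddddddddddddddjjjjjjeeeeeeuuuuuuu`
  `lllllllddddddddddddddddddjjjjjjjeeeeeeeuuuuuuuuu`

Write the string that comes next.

The n-th term is 2n-1 l's then 4n+2 d's then n+3 j's then n+3 e's then 2n+1 u's (n = 1, 2, …).
For the next term, n = 5, so the run lengths are 9, 22, 8, 8, 11.

lllllllllddddddddddddddddddddddjjjjjjjjeeeeeeeeuuuuuuuuuuu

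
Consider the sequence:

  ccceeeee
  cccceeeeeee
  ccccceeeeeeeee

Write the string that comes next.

The n-th term is n c's then 2n-1 e's, where the shown terms are n = 3, 4, 5.
At n = 6 the blocks have lengths 6, 11.

cccccceeeeeeeeeee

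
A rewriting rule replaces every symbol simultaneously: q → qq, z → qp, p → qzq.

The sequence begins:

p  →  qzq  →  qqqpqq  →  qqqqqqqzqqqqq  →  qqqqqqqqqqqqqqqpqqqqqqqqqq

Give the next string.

φ(qqqqqqqqqqqqqqqpqqqqqqqqqq) expands symbol-by-symbol to qq qq qq qq qq qq qq qq qq qq qq qq qq qq qq qzq qq qq qq qq qq qq qq qq qq qq; joining the 26 pieces gives the next term.

qqqqqqqqqqqqqqqqqqqqqqqqqqqqqqqzqqqqqqqqqqqqqqqqqqqqq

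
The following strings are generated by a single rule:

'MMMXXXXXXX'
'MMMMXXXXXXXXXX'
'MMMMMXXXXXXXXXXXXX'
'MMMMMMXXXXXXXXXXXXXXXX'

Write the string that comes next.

The n-th term is n+1 M's then 3n+1 X's, where the shown terms are n = 2, 3, 4, 5.
For the next term, n = 6, so the run lengths are 7, 19.

MMMMMMMXXXXXXXXXXXXXXXXXXX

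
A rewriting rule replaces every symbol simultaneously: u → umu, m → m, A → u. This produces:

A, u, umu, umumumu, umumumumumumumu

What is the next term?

umumumumumumumumumumumumumumumu

Replace each of the 15 characters of umumumumumumumu in place — umu m umu m umu m umu m umu m umu m umu m umu — and concatenate.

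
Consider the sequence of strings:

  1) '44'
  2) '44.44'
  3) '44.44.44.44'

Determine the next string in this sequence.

44.44.44.44.44.44.44.44

s(k+1) = s(k)·.·s(k) — each term doubles the last with '.' between the halves.
One more doubling of 44.44.44.44 gives the answer.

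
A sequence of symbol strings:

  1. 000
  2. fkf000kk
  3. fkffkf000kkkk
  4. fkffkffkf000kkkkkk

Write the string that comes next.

Every step adds fkf to the front and kk to the end of the previous string.
Applying this once more to fkffkffkf000kkkkkk:

fkffkffkffkf000kkkkkkkk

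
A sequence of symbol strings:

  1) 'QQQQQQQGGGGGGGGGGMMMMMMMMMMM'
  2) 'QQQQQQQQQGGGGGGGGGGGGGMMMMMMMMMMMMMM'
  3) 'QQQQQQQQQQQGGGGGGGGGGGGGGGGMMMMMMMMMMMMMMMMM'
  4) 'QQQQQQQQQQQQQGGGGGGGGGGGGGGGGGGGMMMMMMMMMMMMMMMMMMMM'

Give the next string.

QQQQQQQQQQQQQQQGGGGGGGGGGGGGGGGGGGGGGMMMMMMMMMMMMMMMMMMMMMMM

Term n consists of 2n+1 Q's, followed by 3n+1 G's, followed by 3n+2 M's, where the shown terms are n = 3, 4, 5, 6.
At n = 7 the blocks have lengths 15, 22, 23.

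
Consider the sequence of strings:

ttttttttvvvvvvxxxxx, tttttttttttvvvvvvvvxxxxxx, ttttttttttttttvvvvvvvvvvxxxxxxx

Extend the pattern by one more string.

Reading off run lengths: t runs 8, 11, 14; v runs 6, 8, 10; x runs 5, 6, 7 — each is linear in n, where the shown terms are n = 2, 3, 4.
Setting n = 5 gives 17, 12, 8 characters in each block.

tttttttttttttttttvvvvvvvvvvvvxxxxxxxx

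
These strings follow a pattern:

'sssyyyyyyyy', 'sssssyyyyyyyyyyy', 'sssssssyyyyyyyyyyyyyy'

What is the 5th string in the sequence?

sssssssssssyyyyyyyyyyyyyyyyyyyy

The n-th term is 2n-1 s's then 3n+2 y's, where the shown terms are n = 2, 3, 4.
For term 5, n = 6, so the run lengths are 11, 20.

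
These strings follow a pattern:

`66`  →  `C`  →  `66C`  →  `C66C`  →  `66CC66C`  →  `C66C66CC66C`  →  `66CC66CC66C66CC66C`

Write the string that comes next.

Each term (from the third on) is the two preceding terms concatenated in order: term 3 = 66·C = 66C.
So term 8 is C66C66CC66C·66CC66CC66C66CC66C.

C66C66CC66C66CC66CC66C66CC66C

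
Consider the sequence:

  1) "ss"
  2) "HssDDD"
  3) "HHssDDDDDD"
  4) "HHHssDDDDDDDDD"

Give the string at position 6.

HHHHHssDDDDDDDDDDDDDDD

Each term wraps the previous one in H on the left and DDD on the right.
From HHHssDDDDDDDDD, 2 further steps: HHHssDDDDDDDDD → HHHHssDDDDDDDDDDDD → (answer).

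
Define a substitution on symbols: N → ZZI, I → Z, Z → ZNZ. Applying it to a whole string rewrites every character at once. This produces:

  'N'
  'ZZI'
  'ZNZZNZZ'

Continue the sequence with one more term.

Expanding ZNZZNZZ: Z→ZNZ, N→ZZI, Z→ZNZ, Z→ZNZ, N→ZZI, Z→ZNZ, Z→ZNZ. Concatenated: ZNZ ZZI ZNZ ZNZ ZZI ZNZ ZNZ.

ZNZZZIZNZZNZZZIZNZZNZ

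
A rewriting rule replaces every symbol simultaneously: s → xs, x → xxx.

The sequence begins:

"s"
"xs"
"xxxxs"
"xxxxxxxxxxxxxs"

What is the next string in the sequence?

Rewriting the 14 symbols of xxxxxxxxxxxxxs one by one yields xxx xxx xxx xxx xxx xxx xxx xxx xxx xxx xxx xxx xxx xs; concatenated:

xxxxxxxxxxxxxxxxxxxxxxxxxxxxxxxxxxxxxxxxs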